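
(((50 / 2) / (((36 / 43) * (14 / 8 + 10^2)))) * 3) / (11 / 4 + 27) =4300 / 145299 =0.03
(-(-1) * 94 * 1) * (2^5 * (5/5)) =3008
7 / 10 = 0.70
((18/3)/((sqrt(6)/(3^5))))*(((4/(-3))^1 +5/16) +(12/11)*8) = 329589*sqrt(6)/176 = 4587.07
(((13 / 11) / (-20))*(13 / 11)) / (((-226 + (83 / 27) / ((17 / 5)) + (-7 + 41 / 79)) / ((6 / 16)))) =18384327 / 162569966240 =0.00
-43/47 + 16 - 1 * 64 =-2299/47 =-48.91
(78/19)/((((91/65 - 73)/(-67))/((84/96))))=3.36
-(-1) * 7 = 7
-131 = -131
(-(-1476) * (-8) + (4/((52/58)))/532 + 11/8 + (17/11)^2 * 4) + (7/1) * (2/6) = -59221525843/5021016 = -11794.73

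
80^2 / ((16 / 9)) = 3600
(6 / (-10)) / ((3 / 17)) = -17 / 5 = -3.40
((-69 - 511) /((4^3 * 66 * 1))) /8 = -145 /8448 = -0.02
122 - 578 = -456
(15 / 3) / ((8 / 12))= 15 / 2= 7.50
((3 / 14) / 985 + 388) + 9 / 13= 69680909 / 179270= 388.69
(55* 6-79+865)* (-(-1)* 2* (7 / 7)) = 2232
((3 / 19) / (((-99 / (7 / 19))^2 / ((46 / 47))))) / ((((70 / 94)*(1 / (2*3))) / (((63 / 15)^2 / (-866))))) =-15778 / 44920448375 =-0.00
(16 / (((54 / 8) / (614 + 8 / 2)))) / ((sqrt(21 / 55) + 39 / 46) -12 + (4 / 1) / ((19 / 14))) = -4544656244480 / 25310131731 -10070941184*sqrt(1155) / 25310131731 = -193.08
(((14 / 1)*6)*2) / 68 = 42 / 17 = 2.47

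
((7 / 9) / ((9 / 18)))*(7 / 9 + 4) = 7.43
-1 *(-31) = 31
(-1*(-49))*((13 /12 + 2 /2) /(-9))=-1225 /108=-11.34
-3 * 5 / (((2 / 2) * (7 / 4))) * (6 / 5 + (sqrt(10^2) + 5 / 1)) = -972 / 7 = -138.86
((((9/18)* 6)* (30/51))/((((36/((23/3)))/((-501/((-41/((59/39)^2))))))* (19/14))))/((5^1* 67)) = 93593647/4048663203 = 0.02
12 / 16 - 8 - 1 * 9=-65 / 4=-16.25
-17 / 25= -0.68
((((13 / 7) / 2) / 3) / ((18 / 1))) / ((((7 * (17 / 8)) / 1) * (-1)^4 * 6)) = 13 / 67473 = 0.00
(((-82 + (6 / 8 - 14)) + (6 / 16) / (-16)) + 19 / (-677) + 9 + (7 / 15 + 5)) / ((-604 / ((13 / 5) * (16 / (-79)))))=-1365940589 / 19382239200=-0.07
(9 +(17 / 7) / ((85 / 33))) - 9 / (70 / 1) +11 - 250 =-16043 / 70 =-229.19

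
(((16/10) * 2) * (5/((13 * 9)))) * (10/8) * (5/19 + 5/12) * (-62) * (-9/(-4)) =-16.21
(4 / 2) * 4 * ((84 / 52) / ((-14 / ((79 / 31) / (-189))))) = 316 / 25389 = 0.01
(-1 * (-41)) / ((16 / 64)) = 164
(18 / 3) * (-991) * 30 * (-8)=1427040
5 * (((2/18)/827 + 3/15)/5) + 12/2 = 230738/37215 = 6.20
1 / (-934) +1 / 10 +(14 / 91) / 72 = 0.10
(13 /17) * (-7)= -91 /17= -5.35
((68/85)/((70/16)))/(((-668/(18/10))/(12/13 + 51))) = -1944/75985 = -0.03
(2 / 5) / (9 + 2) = 0.04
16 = 16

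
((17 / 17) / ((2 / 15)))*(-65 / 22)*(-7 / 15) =455 / 44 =10.34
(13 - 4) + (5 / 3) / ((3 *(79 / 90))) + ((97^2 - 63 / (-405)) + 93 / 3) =33593998 / 3555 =9449.79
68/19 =3.58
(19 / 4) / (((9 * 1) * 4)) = 19 / 144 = 0.13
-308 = -308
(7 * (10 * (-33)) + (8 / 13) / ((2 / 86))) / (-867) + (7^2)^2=2403.63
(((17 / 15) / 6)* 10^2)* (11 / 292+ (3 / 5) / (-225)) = 65161 / 98550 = 0.66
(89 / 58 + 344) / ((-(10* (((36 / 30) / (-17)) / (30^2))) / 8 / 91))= 9301028100 / 29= 320725106.90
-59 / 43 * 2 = -118 / 43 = -2.74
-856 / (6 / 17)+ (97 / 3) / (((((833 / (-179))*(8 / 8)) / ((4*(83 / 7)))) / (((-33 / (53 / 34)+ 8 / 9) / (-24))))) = -9668979487 / 3576069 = -2703.80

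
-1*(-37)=37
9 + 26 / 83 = 773 / 83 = 9.31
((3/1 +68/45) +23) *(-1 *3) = -1238/15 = -82.53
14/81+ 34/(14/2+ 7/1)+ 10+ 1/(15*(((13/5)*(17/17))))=93074/7371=12.63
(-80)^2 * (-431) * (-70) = 193088000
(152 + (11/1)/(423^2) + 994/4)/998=143322151/357142284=0.40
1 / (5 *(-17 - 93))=-1 / 550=-0.00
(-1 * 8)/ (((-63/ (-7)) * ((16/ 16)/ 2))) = -16/ 9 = -1.78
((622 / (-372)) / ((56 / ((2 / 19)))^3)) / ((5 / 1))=-311 / 140028954240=-0.00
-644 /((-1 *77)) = 8.36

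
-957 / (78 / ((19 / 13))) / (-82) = 6061 / 27716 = 0.22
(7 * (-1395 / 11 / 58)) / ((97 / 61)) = -595665 / 61886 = -9.63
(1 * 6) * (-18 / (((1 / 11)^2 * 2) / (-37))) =241758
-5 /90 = -1 /18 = -0.06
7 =7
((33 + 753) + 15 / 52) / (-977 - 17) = -5841 / 7384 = -0.79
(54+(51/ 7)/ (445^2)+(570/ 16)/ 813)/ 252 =162414076793/ 757317304800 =0.21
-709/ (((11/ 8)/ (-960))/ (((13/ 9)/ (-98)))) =-11797760/ 1617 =-7296.08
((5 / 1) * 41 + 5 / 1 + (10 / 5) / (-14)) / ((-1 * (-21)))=9.99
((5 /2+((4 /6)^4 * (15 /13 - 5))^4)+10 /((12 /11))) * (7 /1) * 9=103272887542615 /136606377609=755.99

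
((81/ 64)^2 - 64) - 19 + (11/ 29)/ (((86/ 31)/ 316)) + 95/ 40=-182943425/ 5107712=-35.82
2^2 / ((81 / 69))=92 / 27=3.41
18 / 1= 18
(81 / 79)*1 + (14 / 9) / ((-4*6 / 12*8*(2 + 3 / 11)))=139717 / 142200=0.98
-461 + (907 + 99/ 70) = 31319/ 70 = 447.41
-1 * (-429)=429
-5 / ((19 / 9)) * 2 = -90 / 19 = -4.74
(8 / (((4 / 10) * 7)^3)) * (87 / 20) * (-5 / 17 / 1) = -10875 / 23324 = -0.47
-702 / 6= -117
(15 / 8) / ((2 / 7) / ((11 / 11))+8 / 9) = 1.60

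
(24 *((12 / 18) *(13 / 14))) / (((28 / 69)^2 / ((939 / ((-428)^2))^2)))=54572357853 / 23019675209216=0.00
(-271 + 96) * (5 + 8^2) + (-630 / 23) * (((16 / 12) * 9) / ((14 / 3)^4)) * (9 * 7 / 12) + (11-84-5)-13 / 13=-109613269 / 9016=-12157.64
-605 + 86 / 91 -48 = -652.05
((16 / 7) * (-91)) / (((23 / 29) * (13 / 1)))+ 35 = 341 / 23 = 14.83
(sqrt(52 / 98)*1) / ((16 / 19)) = 19*sqrt(26) / 112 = 0.87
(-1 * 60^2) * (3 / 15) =-720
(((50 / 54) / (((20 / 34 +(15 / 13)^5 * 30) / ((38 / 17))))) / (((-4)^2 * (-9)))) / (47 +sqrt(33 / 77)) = -2320952543 / 470041316972928 +7054567 * sqrt(21) / 470041316972928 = -0.00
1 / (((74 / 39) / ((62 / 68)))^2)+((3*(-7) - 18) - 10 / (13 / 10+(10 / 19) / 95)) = -1385178703639 / 29834496528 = -46.43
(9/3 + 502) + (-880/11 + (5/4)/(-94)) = 159795/376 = 424.99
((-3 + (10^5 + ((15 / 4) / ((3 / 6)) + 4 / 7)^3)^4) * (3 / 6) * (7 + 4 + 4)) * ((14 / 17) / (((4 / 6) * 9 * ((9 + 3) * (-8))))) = -28947910783134095885599507229904965 / 26435561427566592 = -1095036731580350137.04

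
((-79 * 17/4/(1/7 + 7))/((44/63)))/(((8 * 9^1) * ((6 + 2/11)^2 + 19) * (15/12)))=-103411/7912000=-0.01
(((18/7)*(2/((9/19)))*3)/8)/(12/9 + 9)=171/434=0.39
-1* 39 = -39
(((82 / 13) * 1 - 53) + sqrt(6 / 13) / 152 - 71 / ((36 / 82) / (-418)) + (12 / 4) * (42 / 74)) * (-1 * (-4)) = sqrt(78) / 494 + 1169780636 / 4329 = 270219.62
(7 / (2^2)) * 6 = 21 / 2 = 10.50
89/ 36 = 2.47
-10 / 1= -10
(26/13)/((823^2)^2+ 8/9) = 18/4128971168177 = 0.00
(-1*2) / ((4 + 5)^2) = -2 / 81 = -0.02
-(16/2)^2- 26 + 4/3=-266/3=-88.67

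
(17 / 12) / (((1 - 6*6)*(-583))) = 17 / 244860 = 0.00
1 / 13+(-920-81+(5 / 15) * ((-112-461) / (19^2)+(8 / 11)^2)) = -1705732493 / 1703559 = -1001.28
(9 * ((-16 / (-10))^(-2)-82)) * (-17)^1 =799119 / 64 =12486.23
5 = 5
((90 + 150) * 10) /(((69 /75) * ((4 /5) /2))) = 150000 /23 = 6521.74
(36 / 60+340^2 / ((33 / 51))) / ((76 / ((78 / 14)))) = 54745041 / 4180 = 13096.90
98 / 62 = 49 / 31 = 1.58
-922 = -922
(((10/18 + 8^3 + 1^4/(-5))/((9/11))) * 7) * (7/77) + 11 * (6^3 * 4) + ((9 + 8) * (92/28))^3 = 25585076371/138915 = 184177.92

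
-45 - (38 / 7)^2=-3649 / 49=-74.47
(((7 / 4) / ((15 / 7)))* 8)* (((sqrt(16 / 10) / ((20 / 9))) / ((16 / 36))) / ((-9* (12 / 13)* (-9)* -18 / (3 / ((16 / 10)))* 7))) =-91* sqrt(10) / 172800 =-0.00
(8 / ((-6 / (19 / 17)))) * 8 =-608 / 51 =-11.92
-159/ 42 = -53/ 14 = -3.79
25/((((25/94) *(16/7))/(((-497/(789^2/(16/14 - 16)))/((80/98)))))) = 14879683/24900840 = 0.60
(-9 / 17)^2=81 / 289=0.28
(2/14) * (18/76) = 9/266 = 0.03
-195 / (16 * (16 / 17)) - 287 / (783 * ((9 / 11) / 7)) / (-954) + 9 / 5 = -47956667189 / 4302616320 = -11.15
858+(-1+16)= 873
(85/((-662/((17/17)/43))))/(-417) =0.00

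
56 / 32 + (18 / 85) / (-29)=17183 / 9860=1.74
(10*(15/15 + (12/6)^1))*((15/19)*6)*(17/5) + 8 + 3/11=102709/209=491.43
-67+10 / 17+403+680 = 17282 / 17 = 1016.59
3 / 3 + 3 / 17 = 20 / 17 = 1.18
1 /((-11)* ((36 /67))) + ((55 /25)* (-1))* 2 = -9047 /1980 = -4.57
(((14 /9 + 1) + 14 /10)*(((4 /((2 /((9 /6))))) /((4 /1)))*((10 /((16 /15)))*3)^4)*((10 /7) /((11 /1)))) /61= 76032421875 /19238912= 3952.01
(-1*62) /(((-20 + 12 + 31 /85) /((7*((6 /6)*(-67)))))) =-2471630 /649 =-3808.37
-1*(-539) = 539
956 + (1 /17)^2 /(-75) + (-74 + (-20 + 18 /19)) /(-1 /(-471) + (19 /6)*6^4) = 8953025804981 /9365312325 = 955.98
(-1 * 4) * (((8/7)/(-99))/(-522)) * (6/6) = -16/180873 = -0.00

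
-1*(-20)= 20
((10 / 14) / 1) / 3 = 5 / 21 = 0.24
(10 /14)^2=25 /49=0.51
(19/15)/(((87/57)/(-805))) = -58121/87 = -668.06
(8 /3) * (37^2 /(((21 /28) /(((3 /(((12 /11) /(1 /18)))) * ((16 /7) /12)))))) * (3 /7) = 240944 /3969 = 60.71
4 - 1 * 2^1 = 2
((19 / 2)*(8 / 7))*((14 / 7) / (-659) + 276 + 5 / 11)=152303772 / 50743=3001.47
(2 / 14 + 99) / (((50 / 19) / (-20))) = -26372 / 35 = -753.49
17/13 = 1.31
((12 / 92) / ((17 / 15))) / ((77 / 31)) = 1395 / 30107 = 0.05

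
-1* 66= -66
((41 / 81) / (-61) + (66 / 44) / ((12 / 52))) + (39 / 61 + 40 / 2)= 268109 / 9882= 27.13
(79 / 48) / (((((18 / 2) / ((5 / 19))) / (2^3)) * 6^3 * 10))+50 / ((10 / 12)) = 26593999 / 443232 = 60.00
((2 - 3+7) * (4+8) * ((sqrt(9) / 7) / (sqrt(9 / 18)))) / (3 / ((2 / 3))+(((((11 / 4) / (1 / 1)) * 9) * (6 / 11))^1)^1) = 2.42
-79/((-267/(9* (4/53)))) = 0.20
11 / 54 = 0.20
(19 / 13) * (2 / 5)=38 / 65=0.58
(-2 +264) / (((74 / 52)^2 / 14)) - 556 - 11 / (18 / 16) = 1245.45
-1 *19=-19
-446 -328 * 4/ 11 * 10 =-18026/ 11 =-1638.73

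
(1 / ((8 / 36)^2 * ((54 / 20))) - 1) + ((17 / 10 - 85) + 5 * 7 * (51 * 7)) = 62091 / 5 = 12418.20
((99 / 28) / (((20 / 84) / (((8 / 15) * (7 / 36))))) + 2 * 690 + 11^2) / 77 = 75127 / 3850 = 19.51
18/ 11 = 1.64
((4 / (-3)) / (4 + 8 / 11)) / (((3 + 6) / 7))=-77 / 351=-0.22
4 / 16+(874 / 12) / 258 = 206 / 387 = 0.53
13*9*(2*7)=1638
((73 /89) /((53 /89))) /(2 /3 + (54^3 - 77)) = 219 /25024639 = 0.00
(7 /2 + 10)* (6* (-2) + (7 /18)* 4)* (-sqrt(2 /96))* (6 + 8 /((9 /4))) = 2021* sqrt(3) /18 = 194.47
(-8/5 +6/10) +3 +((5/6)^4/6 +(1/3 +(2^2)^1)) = 49873/7776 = 6.41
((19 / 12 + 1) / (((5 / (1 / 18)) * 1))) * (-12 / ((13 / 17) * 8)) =-527 / 9360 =-0.06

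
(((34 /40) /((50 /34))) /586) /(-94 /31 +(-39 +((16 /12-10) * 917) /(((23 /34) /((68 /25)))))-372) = -36363 /1193333294840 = -0.00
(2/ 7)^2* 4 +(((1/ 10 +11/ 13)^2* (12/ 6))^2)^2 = 2648638699084881169/ 249817533306250000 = 10.60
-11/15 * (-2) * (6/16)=11/20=0.55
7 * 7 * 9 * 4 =1764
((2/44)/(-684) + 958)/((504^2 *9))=14415983/34401894912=0.00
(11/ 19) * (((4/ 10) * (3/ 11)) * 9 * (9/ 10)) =243/ 475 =0.51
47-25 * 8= -153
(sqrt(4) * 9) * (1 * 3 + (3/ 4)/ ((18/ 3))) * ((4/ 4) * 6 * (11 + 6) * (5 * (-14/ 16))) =-401625/ 16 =-25101.56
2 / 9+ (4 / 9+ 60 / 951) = 0.73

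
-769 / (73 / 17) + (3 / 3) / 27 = -352898 / 1971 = -179.05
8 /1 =8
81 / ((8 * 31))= 81 / 248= 0.33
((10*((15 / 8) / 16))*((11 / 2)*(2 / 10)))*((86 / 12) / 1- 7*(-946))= 2187625 / 256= 8545.41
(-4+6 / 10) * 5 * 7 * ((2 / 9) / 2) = -119 / 9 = -13.22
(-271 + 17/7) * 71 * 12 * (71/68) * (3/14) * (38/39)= -540193560/10829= -49883.97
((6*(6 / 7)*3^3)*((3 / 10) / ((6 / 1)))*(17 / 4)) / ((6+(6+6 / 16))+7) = 8262 / 5425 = 1.52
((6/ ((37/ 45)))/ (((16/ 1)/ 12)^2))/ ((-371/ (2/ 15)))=-81/ 54908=-0.00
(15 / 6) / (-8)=-0.31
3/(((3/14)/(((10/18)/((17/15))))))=350/51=6.86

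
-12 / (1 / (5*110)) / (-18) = 1100 / 3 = 366.67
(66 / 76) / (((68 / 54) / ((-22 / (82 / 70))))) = -343035 / 26486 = -12.95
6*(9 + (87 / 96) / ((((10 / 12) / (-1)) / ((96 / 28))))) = 1107 / 35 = 31.63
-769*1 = -769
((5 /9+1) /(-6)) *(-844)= 5908 /27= 218.81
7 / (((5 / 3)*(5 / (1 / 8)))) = 21 / 200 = 0.10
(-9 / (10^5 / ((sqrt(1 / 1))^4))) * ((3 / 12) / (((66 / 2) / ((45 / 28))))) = -0.00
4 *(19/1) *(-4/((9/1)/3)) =-304/3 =-101.33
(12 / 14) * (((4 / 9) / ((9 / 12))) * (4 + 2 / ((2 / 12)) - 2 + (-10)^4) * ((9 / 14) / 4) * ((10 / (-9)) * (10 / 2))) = -667600 / 147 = -4541.50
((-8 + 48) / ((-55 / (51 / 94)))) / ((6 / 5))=-170 / 517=-0.33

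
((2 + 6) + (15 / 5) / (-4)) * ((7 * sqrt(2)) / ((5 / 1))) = 203 * sqrt(2) / 20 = 14.35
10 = 10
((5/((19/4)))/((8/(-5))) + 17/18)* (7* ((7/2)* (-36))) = -4802/19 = -252.74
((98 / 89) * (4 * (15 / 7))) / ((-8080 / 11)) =-231 / 17978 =-0.01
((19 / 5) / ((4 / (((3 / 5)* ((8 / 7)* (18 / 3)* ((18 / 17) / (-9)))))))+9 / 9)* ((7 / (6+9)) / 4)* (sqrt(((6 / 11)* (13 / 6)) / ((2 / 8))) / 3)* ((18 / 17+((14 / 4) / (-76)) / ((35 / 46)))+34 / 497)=5503642351* sqrt(143) / 1350868365000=0.05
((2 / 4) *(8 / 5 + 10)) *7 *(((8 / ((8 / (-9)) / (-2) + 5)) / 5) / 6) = 1.99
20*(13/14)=130/7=18.57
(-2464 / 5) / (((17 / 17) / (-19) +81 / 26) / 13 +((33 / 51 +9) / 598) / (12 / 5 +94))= -1491093251648 / 713363865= -2090.23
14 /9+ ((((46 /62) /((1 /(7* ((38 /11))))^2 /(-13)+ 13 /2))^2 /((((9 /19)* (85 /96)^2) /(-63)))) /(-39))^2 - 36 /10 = -1131623966779591926341083445738209130926444 /554382814915426859578394414117952320705625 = -2.04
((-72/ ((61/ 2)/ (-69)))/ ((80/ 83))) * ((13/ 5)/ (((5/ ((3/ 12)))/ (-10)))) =-670059/ 3050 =-219.69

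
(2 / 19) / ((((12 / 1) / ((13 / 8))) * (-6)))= -13 / 5472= -0.00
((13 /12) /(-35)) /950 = -13 /399000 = -0.00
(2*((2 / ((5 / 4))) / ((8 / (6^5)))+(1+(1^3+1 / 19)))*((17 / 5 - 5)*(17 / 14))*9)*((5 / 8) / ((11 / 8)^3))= -1053540864 / 80465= -13093.16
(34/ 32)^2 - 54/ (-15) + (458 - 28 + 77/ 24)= 1681679/ 3840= 437.94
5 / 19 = 0.26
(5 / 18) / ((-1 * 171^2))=-5 / 526338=-0.00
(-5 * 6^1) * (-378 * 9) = 102060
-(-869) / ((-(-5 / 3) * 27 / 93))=26939 / 15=1795.93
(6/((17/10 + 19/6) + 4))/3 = 30/133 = 0.23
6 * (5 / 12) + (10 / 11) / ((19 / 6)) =1165 / 418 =2.79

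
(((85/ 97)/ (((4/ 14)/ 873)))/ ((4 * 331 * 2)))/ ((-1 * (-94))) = 5355/ 497824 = 0.01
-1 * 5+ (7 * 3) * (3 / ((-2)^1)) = -73 / 2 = -36.50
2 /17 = 0.12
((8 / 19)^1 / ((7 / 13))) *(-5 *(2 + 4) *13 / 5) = -8112 / 133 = -60.99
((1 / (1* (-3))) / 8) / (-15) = 1 / 360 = 0.00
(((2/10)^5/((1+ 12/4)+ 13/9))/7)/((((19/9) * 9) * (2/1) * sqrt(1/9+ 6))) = 27 * sqrt(55)/2240218750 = 0.00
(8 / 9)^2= 64 / 81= 0.79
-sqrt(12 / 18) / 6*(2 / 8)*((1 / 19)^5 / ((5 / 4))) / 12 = -sqrt(6) / 2674186920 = -0.00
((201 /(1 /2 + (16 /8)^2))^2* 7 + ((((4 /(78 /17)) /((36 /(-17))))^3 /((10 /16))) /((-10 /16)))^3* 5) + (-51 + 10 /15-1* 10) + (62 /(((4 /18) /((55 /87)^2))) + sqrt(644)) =2* sqrt(161) + 2978958337977506287284058609409828 /212525019975987845267062471875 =14042.35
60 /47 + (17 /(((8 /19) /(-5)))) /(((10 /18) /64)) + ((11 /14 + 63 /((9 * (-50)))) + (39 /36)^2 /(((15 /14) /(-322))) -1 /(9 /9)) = -20970797147 /888300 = -23607.79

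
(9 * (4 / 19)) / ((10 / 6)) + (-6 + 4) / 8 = 337 / 380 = 0.89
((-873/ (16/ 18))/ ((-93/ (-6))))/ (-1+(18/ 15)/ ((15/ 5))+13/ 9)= -353565/ 4712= -75.04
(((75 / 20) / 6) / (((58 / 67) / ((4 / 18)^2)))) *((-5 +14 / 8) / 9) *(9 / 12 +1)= -30485 / 1353024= -0.02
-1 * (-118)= 118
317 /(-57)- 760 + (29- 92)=-47228 /57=-828.56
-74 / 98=-37 / 49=-0.76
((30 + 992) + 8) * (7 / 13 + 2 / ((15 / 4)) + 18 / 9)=3163.95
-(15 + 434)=-449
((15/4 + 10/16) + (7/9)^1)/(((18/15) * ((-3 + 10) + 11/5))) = 9275/19872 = 0.47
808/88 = 101/11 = 9.18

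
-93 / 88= -1.06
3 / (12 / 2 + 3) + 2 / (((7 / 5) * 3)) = 0.81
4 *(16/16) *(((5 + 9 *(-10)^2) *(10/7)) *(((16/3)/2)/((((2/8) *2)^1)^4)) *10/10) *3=4633600/7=661942.86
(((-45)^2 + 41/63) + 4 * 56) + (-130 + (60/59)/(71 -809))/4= 337887077/152397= 2217.15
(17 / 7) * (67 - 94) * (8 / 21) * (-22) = 26928 / 49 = 549.55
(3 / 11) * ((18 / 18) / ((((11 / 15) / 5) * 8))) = 225 / 968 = 0.23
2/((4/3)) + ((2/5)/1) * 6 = 39/10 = 3.90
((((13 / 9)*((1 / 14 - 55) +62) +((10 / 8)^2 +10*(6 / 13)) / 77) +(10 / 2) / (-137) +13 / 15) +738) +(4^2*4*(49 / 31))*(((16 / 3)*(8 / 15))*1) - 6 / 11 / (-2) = 3174595152959 / 3060897840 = 1037.15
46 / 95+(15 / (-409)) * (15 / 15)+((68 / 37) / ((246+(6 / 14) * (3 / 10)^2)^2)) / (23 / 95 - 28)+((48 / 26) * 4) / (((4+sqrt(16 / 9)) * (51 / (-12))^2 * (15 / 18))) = 0.54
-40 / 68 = -10 / 17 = -0.59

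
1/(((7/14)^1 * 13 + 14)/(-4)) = -8/41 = -0.20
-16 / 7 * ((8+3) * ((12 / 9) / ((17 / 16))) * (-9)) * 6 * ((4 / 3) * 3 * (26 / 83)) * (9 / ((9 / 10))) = 21348.80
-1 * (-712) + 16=728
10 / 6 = 5 / 3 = 1.67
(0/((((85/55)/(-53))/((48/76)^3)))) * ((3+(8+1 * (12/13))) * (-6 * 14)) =0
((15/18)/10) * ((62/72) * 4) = 0.29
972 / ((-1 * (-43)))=972 / 43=22.60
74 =74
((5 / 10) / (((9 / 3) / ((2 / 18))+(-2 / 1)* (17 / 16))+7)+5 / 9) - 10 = -7213 / 765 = -9.43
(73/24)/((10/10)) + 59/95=8351/2280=3.66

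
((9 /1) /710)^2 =81 /504100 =0.00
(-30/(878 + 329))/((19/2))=-60/22933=-0.00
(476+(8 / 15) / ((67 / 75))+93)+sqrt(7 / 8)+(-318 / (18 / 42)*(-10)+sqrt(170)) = sqrt(14) / 4+sqrt(170)+535303 / 67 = 8003.57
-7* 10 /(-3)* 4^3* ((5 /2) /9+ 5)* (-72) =-1702400 /3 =-567466.67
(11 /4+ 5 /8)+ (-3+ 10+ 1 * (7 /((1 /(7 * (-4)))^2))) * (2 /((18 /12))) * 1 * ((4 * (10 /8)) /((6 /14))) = 6154643 /72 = 85481.15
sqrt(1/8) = sqrt(2)/4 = 0.35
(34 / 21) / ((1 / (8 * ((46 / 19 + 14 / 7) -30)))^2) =171320832 / 2527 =67796.13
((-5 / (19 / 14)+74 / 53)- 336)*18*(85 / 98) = -260601840 / 49343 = -5281.43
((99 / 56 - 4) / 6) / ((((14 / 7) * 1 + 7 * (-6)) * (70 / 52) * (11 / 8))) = 65 / 12936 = 0.01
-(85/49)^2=-7225/2401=-3.01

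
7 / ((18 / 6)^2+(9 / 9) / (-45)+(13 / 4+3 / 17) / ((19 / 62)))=29070 / 83717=0.35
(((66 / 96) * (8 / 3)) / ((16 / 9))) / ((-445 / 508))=-4191 / 3560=-1.18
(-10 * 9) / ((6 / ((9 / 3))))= -45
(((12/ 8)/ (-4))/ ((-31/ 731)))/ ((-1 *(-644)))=2193/ 159712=0.01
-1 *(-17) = 17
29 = 29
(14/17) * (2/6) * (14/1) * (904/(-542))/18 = -44296/124389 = -0.36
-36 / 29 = -1.24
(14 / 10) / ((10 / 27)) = 189 / 50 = 3.78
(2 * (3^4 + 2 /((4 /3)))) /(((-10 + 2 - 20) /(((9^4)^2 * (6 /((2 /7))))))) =-21308126895 /4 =-5327031723.75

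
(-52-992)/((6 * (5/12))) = -2088/5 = -417.60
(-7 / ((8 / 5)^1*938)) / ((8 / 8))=-5 / 1072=-0.00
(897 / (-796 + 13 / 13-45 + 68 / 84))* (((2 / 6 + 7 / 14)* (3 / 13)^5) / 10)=-117369 / 2013322012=-0.00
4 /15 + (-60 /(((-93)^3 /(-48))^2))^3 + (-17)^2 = 19900783584730793986194325843621139 /68797362012206017467832439268015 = 289.27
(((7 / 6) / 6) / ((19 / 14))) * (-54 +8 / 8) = -2597 / 342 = -7.59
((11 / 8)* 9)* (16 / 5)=198 / 5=39.60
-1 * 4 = -4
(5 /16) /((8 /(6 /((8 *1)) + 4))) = 95 /512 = 0.19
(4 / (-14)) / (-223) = 2 / 1561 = 0.00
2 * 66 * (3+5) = 1056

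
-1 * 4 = -4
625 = 625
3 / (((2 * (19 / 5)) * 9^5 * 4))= 5 / 2991816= 0.00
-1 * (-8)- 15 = -7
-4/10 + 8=38/5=7.60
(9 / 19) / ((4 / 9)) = 81 / 76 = 1.07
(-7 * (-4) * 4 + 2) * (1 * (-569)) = -64866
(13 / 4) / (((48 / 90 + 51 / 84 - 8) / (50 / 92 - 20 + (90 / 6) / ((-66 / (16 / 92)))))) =13465725 / 1457786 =9.24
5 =5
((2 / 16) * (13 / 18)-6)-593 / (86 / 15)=-109.34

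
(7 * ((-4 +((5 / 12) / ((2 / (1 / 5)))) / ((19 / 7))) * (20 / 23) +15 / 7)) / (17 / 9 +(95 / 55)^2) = -382965 / 201628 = -1.90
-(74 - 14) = -60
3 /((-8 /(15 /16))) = -45 /128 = -0.35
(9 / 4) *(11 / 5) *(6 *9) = 2673 / 10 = 267.30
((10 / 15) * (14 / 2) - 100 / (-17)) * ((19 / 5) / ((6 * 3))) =5111 / 2295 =2.23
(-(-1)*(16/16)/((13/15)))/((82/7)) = 105/1066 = 0.10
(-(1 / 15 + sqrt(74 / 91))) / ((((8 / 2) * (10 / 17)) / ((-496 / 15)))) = 1054 / 1125 + 1054 * sqrt(6734) / 6825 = 13.61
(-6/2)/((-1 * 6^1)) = 1/2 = 0.50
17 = 17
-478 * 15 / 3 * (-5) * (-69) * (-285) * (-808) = -189877374000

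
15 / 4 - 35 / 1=-125 / 4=-31.25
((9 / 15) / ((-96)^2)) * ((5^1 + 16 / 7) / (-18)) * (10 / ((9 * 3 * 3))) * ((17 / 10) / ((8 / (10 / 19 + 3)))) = -0.00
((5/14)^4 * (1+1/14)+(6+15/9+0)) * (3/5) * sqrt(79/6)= 12398077 * sqrt(474)/16134720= 16.73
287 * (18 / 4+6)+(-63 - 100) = 5701 / 2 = 2850.50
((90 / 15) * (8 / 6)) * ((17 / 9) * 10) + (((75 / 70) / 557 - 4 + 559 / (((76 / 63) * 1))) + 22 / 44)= 1629471311 / 2666916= 610.99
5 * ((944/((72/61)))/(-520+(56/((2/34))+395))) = 35990/7443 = 4.84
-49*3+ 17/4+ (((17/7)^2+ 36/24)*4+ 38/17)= -369595/3332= -110.92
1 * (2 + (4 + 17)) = 23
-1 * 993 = -993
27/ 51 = 9/ 17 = 0.53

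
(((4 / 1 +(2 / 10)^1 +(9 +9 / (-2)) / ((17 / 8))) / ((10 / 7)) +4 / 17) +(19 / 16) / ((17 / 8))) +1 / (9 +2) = 24812 / 4675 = 5.31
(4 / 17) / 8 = 1 / 34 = 0.03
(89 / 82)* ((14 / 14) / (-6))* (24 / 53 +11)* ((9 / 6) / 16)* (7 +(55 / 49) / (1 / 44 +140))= -114293381789 / 83968614016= -1.36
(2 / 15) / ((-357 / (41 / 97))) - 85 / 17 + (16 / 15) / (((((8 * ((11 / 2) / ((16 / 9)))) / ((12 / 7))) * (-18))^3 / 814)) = -20206947174685 / 4041221856903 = -5.00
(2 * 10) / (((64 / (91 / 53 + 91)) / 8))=12285 / 53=231.79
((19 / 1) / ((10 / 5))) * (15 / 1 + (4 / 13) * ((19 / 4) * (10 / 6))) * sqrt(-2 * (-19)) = 6460 * sqrt(38) / 39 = 1021.08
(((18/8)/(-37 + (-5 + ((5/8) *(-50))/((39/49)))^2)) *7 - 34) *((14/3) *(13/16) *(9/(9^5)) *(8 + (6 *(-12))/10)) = -14469808717/920743046019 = -0.02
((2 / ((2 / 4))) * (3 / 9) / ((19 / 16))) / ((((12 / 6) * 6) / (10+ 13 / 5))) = 112 / 95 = 1.18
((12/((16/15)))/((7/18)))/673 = 0.04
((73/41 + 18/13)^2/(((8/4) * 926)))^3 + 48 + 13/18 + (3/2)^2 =66813201098161064259905908361/1310776693223575939442347968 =50.97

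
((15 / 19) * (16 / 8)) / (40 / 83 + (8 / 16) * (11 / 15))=74700 / 40147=1.86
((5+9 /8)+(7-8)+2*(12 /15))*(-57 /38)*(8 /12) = -269 /40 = -6.72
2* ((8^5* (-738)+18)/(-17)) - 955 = 48349297/17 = 2844076.29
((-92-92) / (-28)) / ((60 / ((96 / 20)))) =92 / 175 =0.53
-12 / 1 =-12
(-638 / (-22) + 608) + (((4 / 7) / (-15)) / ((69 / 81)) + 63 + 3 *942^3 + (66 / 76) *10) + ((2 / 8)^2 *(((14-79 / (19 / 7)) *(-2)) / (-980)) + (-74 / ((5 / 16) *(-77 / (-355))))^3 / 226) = 9024597256898613652323 / 3607048971680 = 2501933665.93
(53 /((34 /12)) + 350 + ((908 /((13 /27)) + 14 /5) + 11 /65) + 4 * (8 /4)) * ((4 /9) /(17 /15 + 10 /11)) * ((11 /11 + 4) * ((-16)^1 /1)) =-2937323840 /74477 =-39439.34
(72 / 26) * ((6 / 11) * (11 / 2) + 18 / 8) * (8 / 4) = 378 / 13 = 29.08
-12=-12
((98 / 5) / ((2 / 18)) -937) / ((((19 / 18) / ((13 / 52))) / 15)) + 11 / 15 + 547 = -1228007 / 570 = -2154.40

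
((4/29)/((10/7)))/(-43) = -14/6235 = -0.00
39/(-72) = -13/24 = -0.54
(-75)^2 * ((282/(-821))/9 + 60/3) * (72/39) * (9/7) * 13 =3464804.25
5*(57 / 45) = 6.33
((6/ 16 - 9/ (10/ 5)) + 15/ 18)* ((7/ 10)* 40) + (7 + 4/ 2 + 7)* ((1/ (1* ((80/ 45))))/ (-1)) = -607/ 6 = -101.17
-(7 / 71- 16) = 1129 / 71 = 15.90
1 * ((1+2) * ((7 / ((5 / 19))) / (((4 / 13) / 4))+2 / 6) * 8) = 41536 / 5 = 8307.20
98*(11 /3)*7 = 7546 /3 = 2515.33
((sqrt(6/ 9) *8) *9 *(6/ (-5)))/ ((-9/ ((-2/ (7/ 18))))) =-40.31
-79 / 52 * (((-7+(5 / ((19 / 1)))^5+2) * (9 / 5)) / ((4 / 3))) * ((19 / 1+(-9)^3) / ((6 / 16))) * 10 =-6248220149700 / 32189287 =-194108.68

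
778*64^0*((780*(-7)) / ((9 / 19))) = -26903240 / 3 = -8967746.67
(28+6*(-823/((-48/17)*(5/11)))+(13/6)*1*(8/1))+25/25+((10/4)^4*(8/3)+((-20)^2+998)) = 215841/40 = 5396.02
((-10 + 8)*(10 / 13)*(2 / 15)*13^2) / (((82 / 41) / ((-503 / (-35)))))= -26156 / 105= -249.10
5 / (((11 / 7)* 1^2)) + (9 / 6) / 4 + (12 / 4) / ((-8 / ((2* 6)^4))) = -683975 / 88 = -7772.44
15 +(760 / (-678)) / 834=2120255 / 141363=15.00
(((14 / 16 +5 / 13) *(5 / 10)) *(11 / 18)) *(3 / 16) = 1441 / 19968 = 0.07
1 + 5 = 6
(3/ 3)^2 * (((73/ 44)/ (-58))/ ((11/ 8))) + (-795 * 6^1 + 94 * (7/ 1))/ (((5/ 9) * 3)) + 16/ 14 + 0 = -2466.08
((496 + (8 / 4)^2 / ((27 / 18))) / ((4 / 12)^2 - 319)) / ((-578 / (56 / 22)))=24 / 3485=0.01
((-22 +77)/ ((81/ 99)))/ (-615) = -121/ 1107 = -0.11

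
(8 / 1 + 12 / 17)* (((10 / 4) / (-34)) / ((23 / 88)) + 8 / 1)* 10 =4466640 / 6647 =671.98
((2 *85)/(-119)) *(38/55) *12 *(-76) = 69312/77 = 900.16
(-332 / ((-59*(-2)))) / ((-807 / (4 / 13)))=664 / 618969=0.00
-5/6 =-0.83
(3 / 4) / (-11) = -3 / 44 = -0.07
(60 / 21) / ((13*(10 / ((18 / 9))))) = 4 / 91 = 0.04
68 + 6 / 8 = 275 / 4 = 68.75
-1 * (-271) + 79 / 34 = 9293 / 34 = 273.32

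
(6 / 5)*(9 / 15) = 0.72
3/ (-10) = -3/ 10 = -0.30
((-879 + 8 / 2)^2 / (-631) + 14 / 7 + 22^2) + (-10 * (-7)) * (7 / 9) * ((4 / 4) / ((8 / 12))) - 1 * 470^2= -419385982 / 1893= -221545.69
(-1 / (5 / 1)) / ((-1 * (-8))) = -1 / 40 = -0.02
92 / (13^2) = 92 / 169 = 0.54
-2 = -2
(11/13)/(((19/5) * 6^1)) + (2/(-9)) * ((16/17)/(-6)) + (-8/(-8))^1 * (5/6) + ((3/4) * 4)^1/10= 1366489/1133730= 1.21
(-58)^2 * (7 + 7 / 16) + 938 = 103831 / 4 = 25957.75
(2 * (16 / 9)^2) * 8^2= 32768 / 81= 404.54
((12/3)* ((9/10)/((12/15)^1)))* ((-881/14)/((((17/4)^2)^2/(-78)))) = 39581568/584647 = 67.70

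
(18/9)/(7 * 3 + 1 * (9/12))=8/87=0.09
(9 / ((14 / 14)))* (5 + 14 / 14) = 54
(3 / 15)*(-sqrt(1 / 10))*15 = -3*sqrt(10) / 10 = -0.95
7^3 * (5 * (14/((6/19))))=228095/3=76031.67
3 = 3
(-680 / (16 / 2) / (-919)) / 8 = 85 / 7352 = 0.01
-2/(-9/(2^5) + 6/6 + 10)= -64/343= -0.19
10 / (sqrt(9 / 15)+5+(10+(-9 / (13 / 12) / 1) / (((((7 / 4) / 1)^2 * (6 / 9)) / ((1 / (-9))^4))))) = 998302625775 / 1493398649209 -13311252045 * sqrt(15) / 1493398649209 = 0.63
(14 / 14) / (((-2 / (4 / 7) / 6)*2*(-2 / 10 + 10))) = -30 / 343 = -0.09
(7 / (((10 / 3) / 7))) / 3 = 49 / 10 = 4.90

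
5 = 5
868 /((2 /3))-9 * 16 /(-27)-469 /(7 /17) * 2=-2912 /3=-970.67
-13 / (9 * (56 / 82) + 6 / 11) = -1.94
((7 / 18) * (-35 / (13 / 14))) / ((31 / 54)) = -25.53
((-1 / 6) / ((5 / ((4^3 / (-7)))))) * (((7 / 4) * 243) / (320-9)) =648 / 1555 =0.42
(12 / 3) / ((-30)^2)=1 / 225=0.00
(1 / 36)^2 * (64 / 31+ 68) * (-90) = -905 / 186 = -4.87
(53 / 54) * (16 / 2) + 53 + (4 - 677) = -16528 / 27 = -612.15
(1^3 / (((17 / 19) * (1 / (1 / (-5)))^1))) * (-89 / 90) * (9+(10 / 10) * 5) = 3.09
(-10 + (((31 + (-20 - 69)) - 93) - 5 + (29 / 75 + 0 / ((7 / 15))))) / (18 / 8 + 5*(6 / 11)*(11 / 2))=-49684 / 5175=-9.60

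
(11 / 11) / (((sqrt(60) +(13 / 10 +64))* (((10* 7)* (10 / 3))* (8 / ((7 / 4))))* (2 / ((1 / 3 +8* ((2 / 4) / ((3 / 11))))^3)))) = 1322325 / 53812352 - 10125* sqrt(15) / 13453088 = 0.02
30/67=0.45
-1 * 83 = -83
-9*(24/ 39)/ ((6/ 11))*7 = -924/ 13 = -71.08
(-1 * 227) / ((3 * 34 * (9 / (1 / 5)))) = -227 / 4590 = -0.05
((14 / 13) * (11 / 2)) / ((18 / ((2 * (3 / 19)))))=0.10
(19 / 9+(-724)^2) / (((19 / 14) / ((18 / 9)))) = 772473.01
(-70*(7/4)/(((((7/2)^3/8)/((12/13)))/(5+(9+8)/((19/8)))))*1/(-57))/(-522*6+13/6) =-126720/88129847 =-0.00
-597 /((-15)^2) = -199 /75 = -2.65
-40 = -40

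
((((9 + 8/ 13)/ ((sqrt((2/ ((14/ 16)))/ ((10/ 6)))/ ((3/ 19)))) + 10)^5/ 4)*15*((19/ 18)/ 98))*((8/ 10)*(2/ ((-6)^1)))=-55717577946565625/ 44232629995008 -6155879167148828125*sqrt(105)/ 87403676870135808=-1981.35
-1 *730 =-730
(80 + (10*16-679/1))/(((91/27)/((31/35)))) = -367443/3185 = -115.37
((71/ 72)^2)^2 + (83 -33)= 1369104481/ 26873856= 50.95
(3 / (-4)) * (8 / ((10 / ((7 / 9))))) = -7 / 15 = -0.47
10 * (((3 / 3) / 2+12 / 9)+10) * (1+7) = 946.67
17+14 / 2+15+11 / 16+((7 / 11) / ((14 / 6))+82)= 121.96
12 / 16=3 / 4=0.75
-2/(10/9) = -1.80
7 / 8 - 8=-57 / 8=-7.12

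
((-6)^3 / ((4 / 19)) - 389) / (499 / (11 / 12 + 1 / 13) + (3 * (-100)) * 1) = -219325 / 31344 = -7.00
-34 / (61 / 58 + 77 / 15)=-29580 / 5381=-5.50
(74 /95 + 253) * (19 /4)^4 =165363631 /1280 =129190.34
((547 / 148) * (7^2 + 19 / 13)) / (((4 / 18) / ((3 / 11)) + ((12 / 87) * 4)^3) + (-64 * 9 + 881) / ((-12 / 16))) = -29536493562 / 64248148835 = -0.46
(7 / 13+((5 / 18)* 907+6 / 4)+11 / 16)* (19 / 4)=9058117 / 7488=1209.68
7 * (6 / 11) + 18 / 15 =276 / 55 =5.02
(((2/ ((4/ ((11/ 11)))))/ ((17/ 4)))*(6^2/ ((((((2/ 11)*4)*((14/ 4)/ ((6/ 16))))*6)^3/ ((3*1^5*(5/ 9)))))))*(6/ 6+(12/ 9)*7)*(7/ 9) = 206305/ 245661696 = 0.00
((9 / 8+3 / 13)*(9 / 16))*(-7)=-8883 / 1664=-5.34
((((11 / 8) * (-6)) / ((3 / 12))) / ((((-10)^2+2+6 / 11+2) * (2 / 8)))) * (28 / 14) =-1452 / 575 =-2.53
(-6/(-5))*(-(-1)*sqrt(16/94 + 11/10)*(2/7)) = 6*sqrt(280590)/8225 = 0.39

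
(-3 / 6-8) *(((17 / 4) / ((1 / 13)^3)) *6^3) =-17143191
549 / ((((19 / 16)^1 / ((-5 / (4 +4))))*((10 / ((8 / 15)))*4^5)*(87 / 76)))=-61 / 4640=-0.01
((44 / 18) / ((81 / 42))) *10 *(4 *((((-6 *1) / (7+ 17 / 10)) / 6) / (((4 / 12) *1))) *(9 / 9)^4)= -123200 / 7047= -17.48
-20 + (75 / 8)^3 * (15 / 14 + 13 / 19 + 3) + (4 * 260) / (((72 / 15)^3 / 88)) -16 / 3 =17359025297 / 3677184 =4720.74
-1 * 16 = -16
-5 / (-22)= 5 / 22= 0.23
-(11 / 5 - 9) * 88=2992 / 5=598.40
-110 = -110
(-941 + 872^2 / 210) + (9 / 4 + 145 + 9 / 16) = 4750517 / 1680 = 2827.69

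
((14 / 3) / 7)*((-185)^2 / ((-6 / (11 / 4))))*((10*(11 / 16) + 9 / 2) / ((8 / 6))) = -34259225 / 384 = -89216.73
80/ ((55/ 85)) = 1360/ 11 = 123.64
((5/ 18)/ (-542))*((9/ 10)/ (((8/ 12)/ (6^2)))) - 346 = -375091/ 1084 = -346.02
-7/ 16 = -0.44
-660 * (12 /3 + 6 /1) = -6600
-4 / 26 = -0.15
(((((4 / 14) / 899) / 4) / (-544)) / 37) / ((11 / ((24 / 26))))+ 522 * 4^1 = 18910146423165 / 9056583536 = 2088.00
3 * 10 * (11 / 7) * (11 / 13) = 3630 / 91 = 39.89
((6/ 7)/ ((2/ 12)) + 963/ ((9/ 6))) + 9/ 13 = 58953/ 91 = 647.84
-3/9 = -1/3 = -0.33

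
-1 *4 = -4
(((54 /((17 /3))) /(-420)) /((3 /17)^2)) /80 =-51 /5600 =-0.01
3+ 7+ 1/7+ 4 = 99/7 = 14.14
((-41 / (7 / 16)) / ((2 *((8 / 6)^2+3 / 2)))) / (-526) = 2952 / 108619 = 0.03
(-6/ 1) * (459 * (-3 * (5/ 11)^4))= 5163750/ 14641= 352.69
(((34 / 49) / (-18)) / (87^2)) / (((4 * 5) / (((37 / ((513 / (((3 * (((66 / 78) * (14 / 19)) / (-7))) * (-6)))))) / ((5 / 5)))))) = -6919 / 234973511955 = -0.00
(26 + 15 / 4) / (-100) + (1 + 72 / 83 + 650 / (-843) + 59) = 1673628089 / 27987600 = 59.80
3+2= 5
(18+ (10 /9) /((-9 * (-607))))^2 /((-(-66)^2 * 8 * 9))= -202286498 /195808905009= -0.00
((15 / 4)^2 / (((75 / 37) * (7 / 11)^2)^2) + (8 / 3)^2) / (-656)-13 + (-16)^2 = 1377617131439 / 5670201600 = 242.96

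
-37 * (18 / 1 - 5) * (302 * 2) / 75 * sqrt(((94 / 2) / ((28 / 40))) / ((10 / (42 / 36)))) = -145262 * sqrt(282) / 225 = -10841.62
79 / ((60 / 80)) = 316 / 3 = 105.33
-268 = -268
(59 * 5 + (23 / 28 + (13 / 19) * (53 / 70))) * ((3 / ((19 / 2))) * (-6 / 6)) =-337827 / 3610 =-93.58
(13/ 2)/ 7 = 13/ 14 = 0.93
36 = 36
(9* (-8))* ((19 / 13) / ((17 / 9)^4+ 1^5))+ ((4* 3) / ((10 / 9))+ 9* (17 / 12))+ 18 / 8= 53095137 / 2927665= 18.14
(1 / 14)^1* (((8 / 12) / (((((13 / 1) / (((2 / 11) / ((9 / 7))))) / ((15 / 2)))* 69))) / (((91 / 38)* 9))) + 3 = 218189161 / 72729657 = 3.00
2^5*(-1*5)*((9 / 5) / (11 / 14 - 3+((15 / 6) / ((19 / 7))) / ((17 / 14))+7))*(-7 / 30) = 506464 / 41785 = 12.12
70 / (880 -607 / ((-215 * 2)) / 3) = 90300 / 1135807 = 0.08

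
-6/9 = -2/3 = -0.67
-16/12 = -4/3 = -1.33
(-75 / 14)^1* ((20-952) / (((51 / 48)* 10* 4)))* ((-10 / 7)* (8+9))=-139800 / 49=-2853.06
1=1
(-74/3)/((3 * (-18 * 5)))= 37/405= 0.09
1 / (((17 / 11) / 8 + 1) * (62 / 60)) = 176 / 217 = 0.81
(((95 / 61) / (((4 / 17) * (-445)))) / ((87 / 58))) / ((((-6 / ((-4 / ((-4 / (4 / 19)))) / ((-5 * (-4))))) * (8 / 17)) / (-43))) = -12427 / 7817760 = -0.00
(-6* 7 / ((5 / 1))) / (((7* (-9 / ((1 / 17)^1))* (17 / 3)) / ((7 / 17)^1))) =14 / 24565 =0.00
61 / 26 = 2.35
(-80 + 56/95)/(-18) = 3772/855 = 4.41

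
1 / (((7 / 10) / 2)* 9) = 20 / 63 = 0.32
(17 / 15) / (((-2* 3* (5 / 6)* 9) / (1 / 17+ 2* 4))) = -137 / 675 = -0.20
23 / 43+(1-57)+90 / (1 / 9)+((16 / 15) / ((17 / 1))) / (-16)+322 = 11804162 / 10965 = 1076.53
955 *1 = 955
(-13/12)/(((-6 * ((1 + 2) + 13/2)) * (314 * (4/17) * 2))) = 221/1718208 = 0.00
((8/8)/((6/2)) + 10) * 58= 1798/3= 599.33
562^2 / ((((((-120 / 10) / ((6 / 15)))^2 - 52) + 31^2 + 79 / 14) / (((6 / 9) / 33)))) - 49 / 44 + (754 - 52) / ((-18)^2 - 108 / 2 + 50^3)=303495391097 / 126026380260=2.41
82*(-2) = -164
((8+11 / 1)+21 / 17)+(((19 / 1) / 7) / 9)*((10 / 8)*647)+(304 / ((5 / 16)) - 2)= 26452501 / 21420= 1234.94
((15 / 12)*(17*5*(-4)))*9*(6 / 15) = -1530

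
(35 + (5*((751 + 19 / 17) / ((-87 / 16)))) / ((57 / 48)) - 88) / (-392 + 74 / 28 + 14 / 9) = 749928186 / 457699721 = 1.64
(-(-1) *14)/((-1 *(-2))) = 7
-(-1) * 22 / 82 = 11 / 41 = 0.27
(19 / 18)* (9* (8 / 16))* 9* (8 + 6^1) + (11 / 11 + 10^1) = 1219 / 2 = 609.50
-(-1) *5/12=5/12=0.42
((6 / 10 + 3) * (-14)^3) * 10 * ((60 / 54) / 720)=-152.44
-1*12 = -12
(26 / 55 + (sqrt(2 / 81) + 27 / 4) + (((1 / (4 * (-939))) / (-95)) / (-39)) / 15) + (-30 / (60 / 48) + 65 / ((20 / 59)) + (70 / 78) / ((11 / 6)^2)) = sqrt(2) / 9 + 4426118204369 / 25257503700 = 175.40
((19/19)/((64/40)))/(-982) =-5/7856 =-0.00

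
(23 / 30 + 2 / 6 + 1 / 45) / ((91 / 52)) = 202 / 315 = 0.64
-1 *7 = -7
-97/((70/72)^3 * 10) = -10.56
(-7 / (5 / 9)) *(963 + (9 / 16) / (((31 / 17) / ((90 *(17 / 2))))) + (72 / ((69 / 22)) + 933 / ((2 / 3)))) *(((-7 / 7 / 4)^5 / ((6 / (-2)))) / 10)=-628011783 / 584089600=-1.08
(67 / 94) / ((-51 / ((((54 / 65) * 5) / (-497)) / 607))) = 603 / 3133539773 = 0.00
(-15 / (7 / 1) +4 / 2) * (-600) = 600 / 7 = 85.71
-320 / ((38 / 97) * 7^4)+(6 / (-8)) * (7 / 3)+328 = 59470715 / 182476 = 325.91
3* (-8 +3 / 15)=-117 / 5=-23.40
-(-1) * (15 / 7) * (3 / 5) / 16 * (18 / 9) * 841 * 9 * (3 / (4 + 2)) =68121 / 112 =608.22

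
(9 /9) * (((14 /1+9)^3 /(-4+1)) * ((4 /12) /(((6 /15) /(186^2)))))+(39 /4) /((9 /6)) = -233849727 /2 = -116924863.50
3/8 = 0.38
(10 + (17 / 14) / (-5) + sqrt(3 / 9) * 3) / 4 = sqrt(3) / 4 + 683 / 280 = 2.87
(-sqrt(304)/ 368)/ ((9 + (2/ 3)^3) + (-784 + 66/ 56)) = 189 * sqrt(19)/ 13450055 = 0.00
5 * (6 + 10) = 80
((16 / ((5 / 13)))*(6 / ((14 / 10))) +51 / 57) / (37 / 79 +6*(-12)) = -1882649 / 751583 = -2.50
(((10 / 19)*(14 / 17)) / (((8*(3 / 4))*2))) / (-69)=-35 / 66861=-0.00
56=56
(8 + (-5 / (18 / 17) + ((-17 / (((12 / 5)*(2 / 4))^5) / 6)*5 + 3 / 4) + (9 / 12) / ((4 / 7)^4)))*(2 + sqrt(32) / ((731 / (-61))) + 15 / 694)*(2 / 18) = 0.92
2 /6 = 1 /3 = 0.33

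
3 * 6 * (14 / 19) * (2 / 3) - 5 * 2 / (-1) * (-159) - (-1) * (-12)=-30270 / 19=-1593.16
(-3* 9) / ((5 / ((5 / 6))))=-9 / 2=-4.50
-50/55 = -0.91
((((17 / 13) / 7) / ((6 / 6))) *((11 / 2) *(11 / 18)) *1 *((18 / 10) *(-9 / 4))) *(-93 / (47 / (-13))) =-1721709 / 26320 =-65.41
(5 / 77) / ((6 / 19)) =0.21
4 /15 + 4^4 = 3844 /15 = 256.27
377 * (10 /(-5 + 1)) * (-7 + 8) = -1885 /2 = -942.50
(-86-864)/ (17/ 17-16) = 190/ 3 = 63.33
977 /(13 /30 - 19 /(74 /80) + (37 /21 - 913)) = -7591290 /7236553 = -1.05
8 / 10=4 / 5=0.80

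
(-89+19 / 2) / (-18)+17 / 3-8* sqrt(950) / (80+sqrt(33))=-3200* sqrt(38) / 6367+40* sqrt(1254) / 6367+121 / 12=7.21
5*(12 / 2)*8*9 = 2160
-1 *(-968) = 968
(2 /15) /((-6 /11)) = -11 /45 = -0.24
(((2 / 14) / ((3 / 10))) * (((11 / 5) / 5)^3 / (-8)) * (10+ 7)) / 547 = -22627 / 143587500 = -0.00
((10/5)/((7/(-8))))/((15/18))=-96/35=-2.74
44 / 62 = 22 / 31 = 0.71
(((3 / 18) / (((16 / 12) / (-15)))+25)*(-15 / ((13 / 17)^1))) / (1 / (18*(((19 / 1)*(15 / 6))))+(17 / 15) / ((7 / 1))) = -2781.59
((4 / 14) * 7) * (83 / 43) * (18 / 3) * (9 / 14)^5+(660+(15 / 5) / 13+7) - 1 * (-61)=54925624549 / 75160904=730.77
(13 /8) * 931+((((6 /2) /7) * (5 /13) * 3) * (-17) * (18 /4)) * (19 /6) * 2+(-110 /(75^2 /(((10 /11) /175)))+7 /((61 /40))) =45601046107 /35685000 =1277.88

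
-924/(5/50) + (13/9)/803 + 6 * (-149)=-73238405/7227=-10134.00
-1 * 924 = -924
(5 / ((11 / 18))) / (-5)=-18 / 11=-1.64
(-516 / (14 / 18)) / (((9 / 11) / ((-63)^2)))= -3218292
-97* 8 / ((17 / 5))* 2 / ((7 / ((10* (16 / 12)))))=-310400 / 357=-869.47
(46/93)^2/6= 1058/25947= 0.04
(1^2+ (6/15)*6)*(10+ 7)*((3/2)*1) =867/10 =86.70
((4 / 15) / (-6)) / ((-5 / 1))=2 / 225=0.01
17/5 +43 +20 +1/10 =133/2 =66.50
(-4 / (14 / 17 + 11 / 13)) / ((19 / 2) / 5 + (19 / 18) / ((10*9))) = -159120 / 126977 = -1.25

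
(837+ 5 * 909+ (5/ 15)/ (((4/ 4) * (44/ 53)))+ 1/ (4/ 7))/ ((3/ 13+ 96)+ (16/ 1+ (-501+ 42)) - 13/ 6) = -4619602/ 299387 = -15.43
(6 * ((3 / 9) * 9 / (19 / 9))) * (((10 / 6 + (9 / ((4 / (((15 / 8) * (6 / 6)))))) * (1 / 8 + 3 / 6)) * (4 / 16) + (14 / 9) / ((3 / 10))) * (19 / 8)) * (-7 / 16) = -3635205 / 65536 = -55.47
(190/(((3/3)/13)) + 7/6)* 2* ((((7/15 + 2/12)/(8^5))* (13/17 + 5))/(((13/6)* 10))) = 13803937/543129600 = 0.03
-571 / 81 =-7.05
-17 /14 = -1.21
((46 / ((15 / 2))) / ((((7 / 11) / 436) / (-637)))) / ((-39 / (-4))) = -12354496 / 45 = -274544.36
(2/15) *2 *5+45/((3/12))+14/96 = 8711/48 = 181.48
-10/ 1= -10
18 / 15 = 6 / 5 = 1.20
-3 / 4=-0.75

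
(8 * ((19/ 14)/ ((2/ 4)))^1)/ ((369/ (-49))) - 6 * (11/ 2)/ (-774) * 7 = -82033/ 31734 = -2.59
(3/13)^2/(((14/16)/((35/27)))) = 40/507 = 0.08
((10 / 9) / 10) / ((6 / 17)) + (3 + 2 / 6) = 197 / 54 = 3.65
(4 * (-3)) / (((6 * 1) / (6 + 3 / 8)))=-51 / 4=-12.75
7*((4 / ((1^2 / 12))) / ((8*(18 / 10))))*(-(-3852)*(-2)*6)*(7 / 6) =-1258320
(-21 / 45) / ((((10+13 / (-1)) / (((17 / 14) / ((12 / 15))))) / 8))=17 / 9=1.89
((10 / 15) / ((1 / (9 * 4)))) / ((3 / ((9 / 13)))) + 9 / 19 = 1485 / 247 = 6.01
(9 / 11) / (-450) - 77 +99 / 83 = -3460683 / 45650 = -75.81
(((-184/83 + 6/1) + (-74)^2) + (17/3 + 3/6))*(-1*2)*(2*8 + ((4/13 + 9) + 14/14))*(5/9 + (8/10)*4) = -1349609482/1245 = -1084023.68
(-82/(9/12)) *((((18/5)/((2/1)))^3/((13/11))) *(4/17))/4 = -876744/27625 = -31.74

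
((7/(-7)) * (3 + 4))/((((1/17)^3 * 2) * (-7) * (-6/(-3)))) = 4913/4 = 1228.25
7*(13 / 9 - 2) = -35 / 9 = -3.89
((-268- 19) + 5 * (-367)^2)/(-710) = -336579/355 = -948.11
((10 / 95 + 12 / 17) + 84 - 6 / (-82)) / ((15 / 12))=4496492 / 66215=67.91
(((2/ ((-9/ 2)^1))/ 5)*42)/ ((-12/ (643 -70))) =2674/ 15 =178.27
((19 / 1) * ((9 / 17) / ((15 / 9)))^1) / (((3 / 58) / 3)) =29754 / 85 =350.05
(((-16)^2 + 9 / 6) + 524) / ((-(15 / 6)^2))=-3126 / 25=-125.04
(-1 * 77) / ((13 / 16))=-1232 / 13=-94.77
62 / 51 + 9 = 521 / 51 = 10.22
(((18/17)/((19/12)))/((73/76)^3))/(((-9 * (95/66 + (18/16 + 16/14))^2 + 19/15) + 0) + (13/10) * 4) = -28404922613760/4412623064120287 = -0.01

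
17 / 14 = 1.21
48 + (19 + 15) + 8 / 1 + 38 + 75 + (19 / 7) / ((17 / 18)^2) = 416825 / 2023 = 206.04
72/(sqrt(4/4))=72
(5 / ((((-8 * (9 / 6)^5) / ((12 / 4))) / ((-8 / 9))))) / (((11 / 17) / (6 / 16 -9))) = -7820 / 2673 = -2.93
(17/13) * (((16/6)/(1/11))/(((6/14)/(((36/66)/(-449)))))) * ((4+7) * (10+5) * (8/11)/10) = -7616/5837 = -1.30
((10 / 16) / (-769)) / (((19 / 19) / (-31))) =155 / 6152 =0.03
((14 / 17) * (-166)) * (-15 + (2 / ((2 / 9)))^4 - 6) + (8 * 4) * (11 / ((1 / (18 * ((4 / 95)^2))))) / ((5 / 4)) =-685846176432 / 767125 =-894047.48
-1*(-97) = 97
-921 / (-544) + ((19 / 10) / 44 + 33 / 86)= 2727401 / 1286560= 2.12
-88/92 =-22/23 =-0.96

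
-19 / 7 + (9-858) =-5962 / 7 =-851.71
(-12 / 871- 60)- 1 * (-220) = 139348 / 871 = 159.99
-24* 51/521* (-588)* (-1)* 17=-12235104/521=-23483.88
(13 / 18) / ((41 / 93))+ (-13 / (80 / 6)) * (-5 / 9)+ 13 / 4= 1781 / 328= 5.43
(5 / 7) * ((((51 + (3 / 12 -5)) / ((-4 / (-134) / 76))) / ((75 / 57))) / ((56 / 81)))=72488439 / 784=92459.74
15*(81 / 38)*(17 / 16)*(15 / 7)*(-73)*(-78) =882071775 / 2128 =414507.41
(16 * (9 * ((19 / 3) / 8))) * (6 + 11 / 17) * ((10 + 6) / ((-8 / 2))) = -51528 / 17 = -3031.06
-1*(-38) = 38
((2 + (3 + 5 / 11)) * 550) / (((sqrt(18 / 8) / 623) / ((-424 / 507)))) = -528304000 / 507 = -1042019.72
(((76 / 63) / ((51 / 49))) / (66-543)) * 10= -5320 / 218943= -0.02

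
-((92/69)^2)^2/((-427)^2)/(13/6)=-512/63997479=-0.00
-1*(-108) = 108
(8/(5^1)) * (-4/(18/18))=-32/5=-6.40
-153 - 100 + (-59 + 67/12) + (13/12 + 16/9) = -2732/9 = -303.56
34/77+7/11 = 83/77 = 1.08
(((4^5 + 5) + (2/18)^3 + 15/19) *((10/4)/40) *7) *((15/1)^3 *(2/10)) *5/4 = 12480678875/32832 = 380137.64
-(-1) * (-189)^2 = 35721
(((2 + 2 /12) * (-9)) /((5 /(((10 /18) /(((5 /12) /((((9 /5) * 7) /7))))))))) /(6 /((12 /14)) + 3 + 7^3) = -0.03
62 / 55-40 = -38.87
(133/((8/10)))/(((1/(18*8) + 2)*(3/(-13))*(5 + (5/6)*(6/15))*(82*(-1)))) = 77805/94792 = 0.82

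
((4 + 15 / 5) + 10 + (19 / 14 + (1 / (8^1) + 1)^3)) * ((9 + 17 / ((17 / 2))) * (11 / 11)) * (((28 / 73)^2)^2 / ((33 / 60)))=243169850 / 28398241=8.56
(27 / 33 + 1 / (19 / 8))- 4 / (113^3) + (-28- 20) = -14101433217 / 301565473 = -46.76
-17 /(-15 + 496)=-17 /481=-0.04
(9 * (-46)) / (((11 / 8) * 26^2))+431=800401 / 1859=430.55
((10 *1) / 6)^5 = 3125 / 243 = 12.86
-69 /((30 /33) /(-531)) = 403029 /10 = 40302.90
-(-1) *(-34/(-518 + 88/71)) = 1207/18345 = 0.07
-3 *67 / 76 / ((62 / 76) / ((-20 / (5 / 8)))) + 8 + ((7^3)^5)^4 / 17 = 15748677682928324324987834127218711554945470269974919 / 527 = 29883638867036668548364010000000000000000000000000.00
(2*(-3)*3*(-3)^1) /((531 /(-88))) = -528 /59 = -8.95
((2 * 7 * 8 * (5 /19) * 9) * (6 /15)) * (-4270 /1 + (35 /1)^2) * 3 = -18416160 /19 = -969271.58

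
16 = 16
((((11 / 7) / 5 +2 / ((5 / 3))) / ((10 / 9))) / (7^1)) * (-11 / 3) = -1749 / 2450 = -0.71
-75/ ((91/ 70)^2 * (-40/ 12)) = 2250/ 169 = 13.31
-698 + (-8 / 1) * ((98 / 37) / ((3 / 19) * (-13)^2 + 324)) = -172093534 / 246531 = -698.06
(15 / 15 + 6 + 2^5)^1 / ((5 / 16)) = 624 / 5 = 124.80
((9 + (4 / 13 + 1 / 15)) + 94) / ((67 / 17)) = 342686 / 13065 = 26.23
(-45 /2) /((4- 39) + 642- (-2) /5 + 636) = -225 /12434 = -0.02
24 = 24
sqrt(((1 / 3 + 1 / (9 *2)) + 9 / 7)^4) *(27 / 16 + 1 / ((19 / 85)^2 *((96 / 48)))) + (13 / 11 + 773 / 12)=99248889889 / 1008697536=98.39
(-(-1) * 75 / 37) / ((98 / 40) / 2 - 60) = -3000 / 86987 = -0.03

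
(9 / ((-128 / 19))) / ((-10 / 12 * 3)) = 171 / 320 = 0.53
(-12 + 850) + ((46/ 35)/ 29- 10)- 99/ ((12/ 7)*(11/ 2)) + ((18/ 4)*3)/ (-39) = 10782943/ 13195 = 817.20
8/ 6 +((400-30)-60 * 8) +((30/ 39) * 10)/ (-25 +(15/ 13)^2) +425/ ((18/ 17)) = 105263/ 360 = 292.40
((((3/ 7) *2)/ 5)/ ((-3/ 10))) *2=-8/ 7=-1.14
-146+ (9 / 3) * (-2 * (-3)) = -128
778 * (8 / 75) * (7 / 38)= 21784 / 1425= 15.29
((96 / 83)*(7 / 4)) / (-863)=-168 / 71629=-0.00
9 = 9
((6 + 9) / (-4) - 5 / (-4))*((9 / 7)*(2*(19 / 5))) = -171 / 7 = -24.43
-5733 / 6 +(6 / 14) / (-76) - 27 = -522693 / 532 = -982.51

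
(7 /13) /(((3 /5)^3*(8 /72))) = 875 /39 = 22.44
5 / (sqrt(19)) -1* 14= -14 + 5* sqrt(19) / 19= -12.85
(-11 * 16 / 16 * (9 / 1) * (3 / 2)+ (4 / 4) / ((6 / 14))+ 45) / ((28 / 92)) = -13961 / 42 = -332.40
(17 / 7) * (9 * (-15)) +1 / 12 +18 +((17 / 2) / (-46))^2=-55054367 / 177744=-309.74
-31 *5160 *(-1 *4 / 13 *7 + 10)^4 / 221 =-1018504990080 / 371293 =-2743130.06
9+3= 12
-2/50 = -1/25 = -0.04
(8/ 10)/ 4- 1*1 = -4/ 5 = -0.80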